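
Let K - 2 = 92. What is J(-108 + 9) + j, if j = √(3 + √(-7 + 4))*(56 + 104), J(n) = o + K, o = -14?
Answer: 80 + 160*√(3 + I*√3) ≈ 367.65 + 77.075*I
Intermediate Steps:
K = 94 (K = 2 + 92 = 94)
J(n) = 80 (J(n) = -14 + 94 = 80)
j = 160*√(3 + I*√3) (j = √(3 + √(-3))*160 = √(3 + I*√3)*160 = 160*√(3 + I*√3) ≈ 287.65 + 77.075*I)
J(-108 + 9) + j = 80 + 160*√(3 + I*√3)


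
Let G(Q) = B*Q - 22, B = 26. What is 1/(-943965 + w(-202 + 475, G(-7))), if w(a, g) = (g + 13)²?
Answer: -1/907484 ≈ -1.1019e-6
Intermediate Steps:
G(Q) = -22 + 26*Q (G(Q) = 26*Q - 22 = -22 + 26*Q)
w(a, g) = (13 + g)²
1/(-943965 + w(-202 + 475, G(-7))) = 1/(-943965 + (13 + (-22 + 26*(-7)))²) = 1/(-943965 + (13 + (-22 - 182))²) = 1/(-943965 + (13 - 204)²) = 1/(-943965 + (-191)²) = 1/(-943965 + 36481) = 1/(-907484) = -1/907484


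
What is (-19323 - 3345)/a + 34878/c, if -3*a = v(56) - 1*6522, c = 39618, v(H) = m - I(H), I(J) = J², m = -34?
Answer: -98172704/15999069 ≈ -6.1362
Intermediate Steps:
v(H) = -34 - H²
a = 9692/3 (a = -((-34 - 1*56²) - 1*6522)/3 = -((-34 - 1*3136) - 6522)/3 = -((-34 - 3136) - 6522)/3 = -(-3170 - 6522)/3 = -⅓*(-9692) = 9692/3 ≈ 3230.7)
(-19323 - 3345)/a + 34878/c = (-19323 - 3345)/(9692/3) + 34878/39618 = -22668*3/9692 + 34878*(1/39618) = -17001/2423 + 5813/6603 = -98172704/15999069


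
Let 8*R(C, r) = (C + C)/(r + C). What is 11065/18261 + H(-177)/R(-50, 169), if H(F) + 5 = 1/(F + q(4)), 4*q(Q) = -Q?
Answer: 1960815194/40630725 ≈ 48.259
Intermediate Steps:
R(C, r) = C/(4*(C + r)) (R(C, r) = ((C + C)/(r + C))/8 = ((2*C)/(C + r))/8 = (2*C/(C + r))/8 = C/(4*(C + r)))
q(Q) = -Q/4 (q(Q) = (-Q)/4 = -Q/4)
H(F) = -5 + 1/(-1 + F) (H(F) = -5 + 1/(F - ¼*4) = -5 + 1/(F - 1) = -5 + 1/(-1 + F))
11065/18261 + H(-177)/R(-50, 169) = 11065/18261 + ((6 - 5*(-177))/(-1 - 177))/(((¼)*(-50)/(-50 + 169))) = 11065*(1/18261) + ((6 + 885)/(-178))/(((¼)*(-50)/119)) = 11065/18261 + (-1/178*891)/(((¼)*(-50)*(1/119))) = 11065/18261 - 891/(178*(-25/238)) = 11065/18261 - 891/178*(-238/25) = 11065/18261 + 106029/2225 = 1960815194/40630725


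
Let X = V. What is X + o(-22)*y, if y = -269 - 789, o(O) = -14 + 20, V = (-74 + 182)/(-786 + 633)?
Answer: -107928/17 ≈ -6348.7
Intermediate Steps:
V = -12/17 (V = 108/(-153) = 108*(-1/153) = -12/17 ≈ -0.70588)
o(O) = 6
y = -1058
X = -12/17 ≈ -0.70588
X + o(-22)*y = -12/17 + 6*(-1058) = -12/17 - 6348 = -107928/17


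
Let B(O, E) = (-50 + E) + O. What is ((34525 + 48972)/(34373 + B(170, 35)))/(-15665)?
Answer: -83497/540881120 ≈ -0.00015437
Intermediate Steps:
B(O, E) = -50 + E + O
((34525 + 48972)/(34373 + B(170, 35)))/(-15665) = ((34525 + 48972)/(34373 + (-50 + 35 + 170)))/(-15665) = (83497/(34373 + 155))*(-1/15665) = (83497/34528)*(-1/15665) = -83497/540881120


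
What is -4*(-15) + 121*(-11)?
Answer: -1271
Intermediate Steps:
-4*(-15) + 121*(-11) = 60 - 1331 = -1271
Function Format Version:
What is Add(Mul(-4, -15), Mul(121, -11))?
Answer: -1271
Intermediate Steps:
Add(Mul(-4, -15), Mul(121, -11)) = Add(60, -1331) = -1271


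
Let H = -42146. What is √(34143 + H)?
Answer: I*√8003 ≈ 89.459*I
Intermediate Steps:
√(34143 + H) = √(34143 - 42146) = √(-8003) = I*√8003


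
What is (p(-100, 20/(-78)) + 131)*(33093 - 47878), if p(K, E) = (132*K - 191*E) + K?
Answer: 7565203585/39 ≈ 1.9398e+8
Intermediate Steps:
p(K, E) = -191*E + 133*K (p(K, E) = (-191*E + 132*K) + K = -191*E + 133*K)
(p(-100, 20/(-78)) + 131)*(33093 - 47878) = ((-3820/(-78) + 133*(-100)) + 131)*(33093 - 47878) = ((-3820*(-1)/78 - 13300) + 131)*(-14785) = ((-191*(-10/39) - 13300) + 131)*(-14785) = ((1910/39 - 13300) + 131)*(-14785) = (-516790/39 + 131)*(-14785) = -511681/39*(-14785) = 7565203585/39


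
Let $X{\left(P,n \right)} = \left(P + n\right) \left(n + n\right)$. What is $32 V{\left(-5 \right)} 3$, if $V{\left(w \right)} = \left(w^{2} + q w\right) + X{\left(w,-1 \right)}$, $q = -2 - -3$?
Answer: $3072$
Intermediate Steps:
$q = 1$ ($q = -2 + 3 = 1$)
$X{\left(P,n \right)} = 2 n \left(P + n\right)$ ($X{\left(P,n \right)} = \left(P + n\right) 2 n = 2 n \left(P + n\right)$)
$V{\left(w \right)} = 2 + w^{2} - w$ ($V{\left(w \right)} = \left(w^{2} + 1 w\right) + 2 \left(-1\right) \left(w - 1\right) = \left(w^{2} + w\right) + 2 \left(-1\right) \left(-1 + w\right) = \left(w + w^{2}\right) - \left(-2 + 2 w\right) = 2 + w^{2} - w$)
$32 V{\left(-5 \right)} 3 = 32 \left(2 + \left(-5\right)^{2} - -5\right) 3 = 32 \left(2 + 25 + 5\right) 3 = 32 \cdot 32 \cdot 3 = 1024 \cdot 3 = 3072$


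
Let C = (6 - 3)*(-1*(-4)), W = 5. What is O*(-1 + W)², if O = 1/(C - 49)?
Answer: -16/37 ≈ -0.43243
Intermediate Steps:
C = 12 (C = 3*4 = 12)
O = -1/37 (O = 1/(12 - 49) = 1/(-37) = -1/37 ≈ -0.027027)
O*(-1 + W)² = -(-1 + 5)²/37 = -1/37*4² = -1/37*16 = -16/37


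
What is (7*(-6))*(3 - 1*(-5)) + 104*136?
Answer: 13808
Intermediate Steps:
(7*(-6))*(3 - 1*(-5)) + 104*136 = -42*(3 + 5) + 14144 = -42*8 + 14144 = -336 + 14144 = 13808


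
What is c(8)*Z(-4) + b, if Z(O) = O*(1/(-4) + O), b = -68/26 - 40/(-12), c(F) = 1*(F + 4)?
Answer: 7984/39 ≈ 204.72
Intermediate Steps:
c(F) = 4 + F (c(F) = 1*(4 + F) = 4 + F)
b = 28/39 (b = -68*1/26 - 40*(-1/12) = -34/13 + 10/3 = 28/39 ≈ 0.71795)
Z(O) = O*(-¼ + O)
c(8)*Z(-4) + b = (4 + 8)*(-4*(-¼ - 4)) + 28/39 = 12*(-4*(-17/4)) + 28/39 = 12*17 + 28/39 = 204 + 28/39 = 7984/39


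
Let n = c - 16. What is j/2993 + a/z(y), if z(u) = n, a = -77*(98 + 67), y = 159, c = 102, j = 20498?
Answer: -36263237/257398 ≈ -140.88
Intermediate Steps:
a = -12705 (a = -77*165 = -12705)
n = 86 (n = 102 - 16 = 86)
z(u) = 86
j/2993 + a/z(y) = 20498/2993 - 12705/86 = -36263237/257398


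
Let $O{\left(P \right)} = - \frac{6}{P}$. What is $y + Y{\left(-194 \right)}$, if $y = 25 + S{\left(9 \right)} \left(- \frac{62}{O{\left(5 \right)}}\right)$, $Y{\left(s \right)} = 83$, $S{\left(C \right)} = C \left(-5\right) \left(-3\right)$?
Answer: $7083$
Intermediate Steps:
$S{\left(C \right)} = 15 C$ ($S{\left(C \right)} = - 5 C \left(-3\right) = 15 C$)
$y = 7000$ ($y = 25 + 15 \cdot 9 \left(- \frac{62}{\left(-6\right) \frac{1}{5}}\right) = 25 + 135 \left(- \frac{62}{\left(-6\right) \frac{1}{5}}\right) = 25 + 135 \left(- \frac{62}{- \frac{6}{5}}\right) = 25 + 135 \left(\left(-62\right) \left(- \frac{5}{6}\right)\right) = 25 + 135 \cdot \frac{155}{3} = 25 + 6975 = 7000$)
$y + Y{\left(-194 \right)} = 7000 + 83 = 7083$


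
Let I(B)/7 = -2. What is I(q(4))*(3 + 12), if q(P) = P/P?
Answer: -210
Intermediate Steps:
q(P) = 1
I(B) = -14 (I(B) = 7*(-2) = -14)
I(q(4))*(3 + 12) = -14*(3 + 12) = -14*15 = -210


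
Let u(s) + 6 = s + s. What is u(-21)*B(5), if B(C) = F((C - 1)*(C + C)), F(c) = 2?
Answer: -96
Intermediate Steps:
u(s) = -6 + 2*s (u(s) = -6 + (s + s) = -6 + 2*s)
B(C) = 2
u(-21)*B(5) = (-6 + 2*(-21))*2 = (-6 - 42)*2 = -48*2 = -96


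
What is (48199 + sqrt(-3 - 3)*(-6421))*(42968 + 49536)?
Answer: 4458600296 - 593968184*I*sqrt(6) ≈ 4.4586e+9 - 1.4549e+9*I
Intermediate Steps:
(48199 + sqrt(-3 - 3)*(-6421))*(42968 + 49536) = (48199 + sqrt(-6)*(-6421))*92504 = (48199 + (I*sqrt(6))*(-6421))*92504 = (48199 - 6421*I*sqrt(6))*92504 = 4458600296 - 593968184*I*sqrt(6)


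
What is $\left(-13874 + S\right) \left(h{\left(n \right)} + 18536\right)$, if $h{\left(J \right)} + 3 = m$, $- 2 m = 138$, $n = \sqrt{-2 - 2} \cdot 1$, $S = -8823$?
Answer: $-419077408$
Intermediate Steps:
$n = 2 i$ ($n = \sqrt{-4} \cdot 1 = 2 i 1 = 2 i \approx 2.0 i$)
$m = -69$ ($m = \left(- \frac{1}{2}\right) 138 = -69$)
$h{\left(J \right)} = -72$ ($h{\left(J \right)} = -3 - 69 = -72$)
$\left(-13874 + S\right) \left(h{\left(n \right)} + 18536\right) = \left(-13874 - 8823\right) \left(-72 + 18536\right) = \left(-22697\right) 18464 = -419077408$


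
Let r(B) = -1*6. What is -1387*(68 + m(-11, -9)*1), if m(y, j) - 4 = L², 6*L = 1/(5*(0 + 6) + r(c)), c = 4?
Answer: -2070781291/20736 ≈ -99864.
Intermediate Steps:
r(B) = -6
L = 1/144 (L = 1/(6*(5*(0 + 6) - 6)) = 1/(6*(5*6 - 6)) = 1/(6*(30 - 6)) = (⅙)/24 = (⅙)*(1/24) = 1/144 ≈ 0.0069444)
m(y, j) = 82945/20736 (m(y, j) = 4 + (1/144)² = 4 + 1/20736 = 82945/20736)
-1387*(68 + m(-11, -9)*1) = -1387*(68 + (82945/20736)*1) = -1387*(68 + 82945/20736) = -1387*1492993/20736 = -2070781291/20736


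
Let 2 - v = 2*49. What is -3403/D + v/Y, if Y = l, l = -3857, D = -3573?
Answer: 13468379/13781061 ≈ 0.97731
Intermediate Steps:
Y = -3857
v = -96 (v = 2 - 2*49 = 2 - 1*98 = 2 - 98 = -96)
-3403/D + v/Y = -3403/(-3573) - 96/(-3857) = -3403*(-1/3573) - 96*(-1/3857) = 3403/3573 + 96/3857 = 13468379/13781061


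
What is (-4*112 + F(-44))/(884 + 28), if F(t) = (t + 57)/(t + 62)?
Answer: -8051/16416 ≈ -0.49044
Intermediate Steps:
F(t) = (57 + t)/(62 + t)
(-4*112 + F(-44))/(884 + 28) = (-4*112 + (57 - 44)/(62 - 44))/(884 + 28) = (-448 + 13/18)/912 = (-448 + (1/18)*13)*(1/912) = (-448 + 13/18)*(1/912) = -8051/18*1/912 = -8051/16416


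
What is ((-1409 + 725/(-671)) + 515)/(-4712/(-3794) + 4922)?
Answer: -1139336303/6266730690 ≈ -0.18181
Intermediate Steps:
((-1409 + 725/(-671)) + 515)/(-4712/(-3794) + 4922) = ((-1409 + 725*(-1/671)) + 515)/(-4712*(-1/3794) + 4922) = ((-1409 - 725/671) + 515)/(2356/1897 + 4922) = (-946164/671 + 515)/(9339390/1897) = -600599/671*1897/9339390 = -1139336303/6266730690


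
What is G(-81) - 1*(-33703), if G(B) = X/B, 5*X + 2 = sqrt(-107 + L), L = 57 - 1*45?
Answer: 13649717/405 - I*sqrt(95)/405 ≈ 33703.0 - 0.024066*I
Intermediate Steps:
L = 12 (L = 57 - 45 = 12)
X = -2/5 + I*sqrt(95)/5 (X = -2/5 + sqrt(-107 + 12)/5 = -2/5 + sqrt(-95)/5 = -2/5 + (I*sqrt(95))/5 = -2/5 + I*sqrt(95)/5 ≈ -0.4 + 1.9494*I)
G(B) = (-2/5 + I*sqrt(95)/5)/B
G(-81) - 1*(-33703) = (1/5)*(-2 + I*sqrt(95))/(-81) - 1*(-33703) = (1/5)*(-1/81)*(-2 + I*sqrt(95)) + 33703 = (2/405 - I*sqrt(95)/405) + 33703 = 13649717/405 - I*sqrt(95)/405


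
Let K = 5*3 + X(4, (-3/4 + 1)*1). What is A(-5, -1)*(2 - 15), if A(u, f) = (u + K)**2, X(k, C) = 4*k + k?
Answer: -11700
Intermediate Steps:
X(k, C) = 5*k
K = 35 (K = 5*3 + 5*4 = 15 + 20 = 35)
A(u, f) = (35 + u)**2 (A(u, f) = (u + 35)**2 = (35 + u)**2)
A(-5, -1)*(2 - 15) = (35 - 5)**2*(2 - 15) = 30**2*(-13) = 900*(-13) = -11700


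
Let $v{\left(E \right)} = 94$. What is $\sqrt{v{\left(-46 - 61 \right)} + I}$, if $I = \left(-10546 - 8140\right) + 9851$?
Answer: $i \sqrt{8741} \approx 93.493 i$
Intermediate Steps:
$I = -8835$ ($I = -18686 + 9851 = -8835$)
$\sqrt{v{\left(-46 - 61 \right)} + I} = \sqrt{94 - 8835} = \sqrt{-8741} = i \sqrt{8741}$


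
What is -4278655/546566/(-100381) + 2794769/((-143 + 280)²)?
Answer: 153334638928225469/1029758212853774 ≈ 148.90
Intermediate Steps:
-4278655/546566/(-100381) + 2794769/((-143 + 280)²) = -4278655*1/546566*(-1/100381) + 2794769/(137²) = -4278655/546566*(-1/100381) + 2794769/18769 = 4278655/54864841646 + 2794769*(1/18769) = 4278655/54864841646 + 2794769/18769 = 153334638928225469/1029758212853774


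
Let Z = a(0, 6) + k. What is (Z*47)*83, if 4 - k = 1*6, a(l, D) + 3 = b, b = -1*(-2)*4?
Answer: 11703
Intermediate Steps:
b = 8 (b = 2*4 = 8)
a(l, D) = 5 (a(l, D) = -3 + 8 = 5)
k = -2 (k = 4 - 6 = -2)
Z = 3 (Z = 5 - 2 = 3)
(Z*47)*83 = (3*47)*83 = 141*83 = 11703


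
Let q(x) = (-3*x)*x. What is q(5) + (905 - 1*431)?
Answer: 399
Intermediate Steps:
q(x) = -3*x²
q(5) + (905 - 1*431) = -3*5² + (905 - 1*431) = -3*25 + (905 - 431) = -75 + 474 = 399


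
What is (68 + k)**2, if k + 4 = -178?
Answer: 12996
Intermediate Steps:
k = -182 (k = -4 - 178 = -182)
(68 + k)**2 = (68 - 182)**2 = (-114)**2 = 12996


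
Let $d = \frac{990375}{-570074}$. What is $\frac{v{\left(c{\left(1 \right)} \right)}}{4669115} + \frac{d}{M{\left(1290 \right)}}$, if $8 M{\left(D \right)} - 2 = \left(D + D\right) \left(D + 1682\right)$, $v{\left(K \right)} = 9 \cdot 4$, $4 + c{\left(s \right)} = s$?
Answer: $\frac{30092376253242}{5102399247072331655} \approx 5.8977 \cdot 10^{-6}$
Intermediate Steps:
$c{\left(s \right)} = -4 + s$
$v{\left(K \right)} = 36$
$M{\left(D \right)} = \frac{1}{4} + \frac{D \left(1682 + D\right)}{4}$ ($M{\left(D \right)} = \frac{1}{4} + \frac{\left(D + D\right) \left(D + 1682\right)}{8} = \frac{1}{4} + \frac{2 D \left(1682 + D\right)}{8} = \frac{1}{4} + \frac{D \left(1682 + D\right)}{4}$)
$d = - \frac{990375}{570074}$ ($d = 990375 \left(- \frac{1}{570074}\right) = - \frac{990375}{570074} \approx -1.7373$)
$\frac{v{\left(c{\left(1 \right)} \right)}}{4669115} + \frac{d}{M{\left(1290 \right)}} = \frac{36}{4669115} - \frac{990375}{570074 \left(\frac{1}{4} + \frac{1290^{2}}{4} + \frac{841}{2} \cdot 1290\right)} = 36 \cdot \frac{1}{4669115} - \frac{990375}{570074 \left(\frac{1}{4} + \frac{1}{4} \cdot 1664100 + 542445\right)} = \frac{36}{4669115} - \frac{990375}{570074 \left(\frac{1}{4} + 416025 + 542445\right)} = \frac{36}{4669115} - \frac{990375}{570074 \cdot \frac{3833881}{4}} = \frac{36}{4669115} - \frac{1980750}{1092797938597} = \frac{30092376253242}{5102399247072331655}$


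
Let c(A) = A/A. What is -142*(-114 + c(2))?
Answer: 16046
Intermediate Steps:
c(A) = 1
-142*(-114 + c(2)) = -142*(-114 + 1) = -142*(-113) = 16046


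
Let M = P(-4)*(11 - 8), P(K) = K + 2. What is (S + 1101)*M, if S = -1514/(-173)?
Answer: -1151922/173 ≈ -6658.5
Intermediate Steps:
P(K) = 2 + K
S = 1514/173 (S = -1514*(-1/173) = 1514/173 ≈ 8.7514)
M = -6 (M = (2 - 4)*(11 - 8) = -2*3 = -6)
(S + 1101)*M = (1514/173 + 1101)*(-6) = (191987/173)*(-6) = -1151922/173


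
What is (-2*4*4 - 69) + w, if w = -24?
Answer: -125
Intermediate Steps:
(-2*4*4 - 69) + w = (-2*4*4 - 69) - 24 = (-8*4 - 69) - 24 = (-32 - 69) - 24 = -101 - 24 = -125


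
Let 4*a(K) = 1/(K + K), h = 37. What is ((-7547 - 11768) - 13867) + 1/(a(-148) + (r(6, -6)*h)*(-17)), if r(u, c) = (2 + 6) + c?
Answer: -49423694270/1489473 ≈ -33182.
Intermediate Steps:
r(u, c) = 8 + c
a(K) = 1/(8*K) (a(K) = 1/(4*(K + K)) = 1/(4*((2*K))) = (1/(2*K))/4 = 1/(8*K))
((-7547 - 11768) - 13867) + 1/(a(-148) + (r(6, -6)*h)*(-17)) = ((-7547 - 11768) - 13867) + 1/((⅛)/(-148) + ((8 - 6)*37)*(-17)) = (-19315 - 13867) + 1/((⅛)*(-1/148) + (2*37)*(-17)) = -33182 + 1/(-1/1184 + 74*(-17)) = -33182 + 1/(-1/1184 - 1258) = -33182 + 1/(-1489473/1184) = -33182 - 1184/1489473 = -49423694270/1489473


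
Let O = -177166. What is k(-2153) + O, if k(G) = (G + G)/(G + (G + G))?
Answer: -531496/3 ≈ -1.7717e+5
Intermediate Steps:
k(G) = ⅔ (k(G) = (2*G)/(G + 2*G) = (2*G)/((3*G)) = (2*G)*(1/(3*G)) = ⅔)
k(-2153) + O = ⅔ - 177166 = -531496/3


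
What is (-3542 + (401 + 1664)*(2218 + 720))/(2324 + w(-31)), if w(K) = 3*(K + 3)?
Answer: 216551/80 ≈ 2706.9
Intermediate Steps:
w(K) = 9 + 3*K (w(K) = 3*(3 + K) = 9 + 3*K)
(-3542 + (401 + 1664)*(2218 + 720))/(2324 + w(-31)) = (-3542 + (401 + 1664)*(2218 + 720))/(2324 + (9 + 3*(-31))) = (-3542 + 2065*2938)/(2324 + (9 - 93)) = (-3542 + 6066970)/(2324 - 84) = 6063428/2240 = 6063428*(1/2240) = 216551/80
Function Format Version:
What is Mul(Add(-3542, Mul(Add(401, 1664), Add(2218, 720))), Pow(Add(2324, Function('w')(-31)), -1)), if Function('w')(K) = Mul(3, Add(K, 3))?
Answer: Rational(216551, 80) ≈ 2706.9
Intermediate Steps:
Function('w')(K) = Add(9, Mul(3, K)) (Function('w')(K) = Mul(3, Add(3, K)) = Add(9, Mul(3, K)))
Mul(Add(-3542, Mul(Add(401, 1664), Add(2218, 720))), Pow(Add(2324, Function('w')(-31)), -1)) = Mul(Add(-3542, Mul(Add(401, 1664), Add(2218, 720))), Pow(Add(2324, Add(9, Mul(3, -31))), -1)) = Mul(Add(-3542, Mul(2065, 2938)), Pow(Add(2324, Add(9, -93)), -1)) = Mul(Add(-3542, 6066970), Pow(Add(2324, -84), -1)) = Mul(6063428, Pow(2240, -1)) = Mul(6063428, Rational(1, 2240)) = Rational(216551, 80)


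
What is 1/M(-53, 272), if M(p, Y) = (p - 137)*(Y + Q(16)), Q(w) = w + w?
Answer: -1/57760 ≈ -1.7313e-5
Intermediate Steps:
Q(w) = 2*w
M(p, Y) = (-137 + p)*(32 + Y) (M(p, Y) = (p - 137)*(Y + 2*16) = (-137 + p)*(Y + 32) = (-137 + p)*(32 + Y))
1/M(-53, 272) = 1/(-4384 - 137*272 + 32*(-53) + 272*(-53)) = 1/(-4384 - 37264 - 1696 - 14416) = 1/(-57760) = -1/57760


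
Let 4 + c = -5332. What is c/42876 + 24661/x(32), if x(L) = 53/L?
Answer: 8458849586/568107 ≈ 14890.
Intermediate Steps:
c = -5336 (c = -4 - 5332 = -5336)
c/42876 + 24661/x(32) = -5336/42876 + 24661/((53/32)) = -5336*1/42876 + 24661/((53*(1/32))) = -1334/10719 + 24661/(53/32) = -1334/10719 + 24661*(32/53) = -1334/10719 + 789152/53 = 8458849586/568107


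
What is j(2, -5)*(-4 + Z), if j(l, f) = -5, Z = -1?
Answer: 25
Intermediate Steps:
j(2, -5)*(-4 + Z) = -5*(-4 - 1) = -5*(-5) = 25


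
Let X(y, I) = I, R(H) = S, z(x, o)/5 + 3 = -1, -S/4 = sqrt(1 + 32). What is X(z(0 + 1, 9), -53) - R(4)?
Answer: -53 + 4*sqrt(33) ≈ -30.022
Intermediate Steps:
S = -4*sqrt(33) (S = -4*sqrt(1 + 32) = -4*sqrt(33) ≈ -22.978)
z(x, o) = -20 (z(x, o) = -15 + 5*(-1) = -15 - 5 = -20)
R(H) = -4*sqrt(33)
X(z(0 + 1, 9), -53) - R(4) = -53 - (-4)*sqrt(33) = -53 + 4*sqrt(33)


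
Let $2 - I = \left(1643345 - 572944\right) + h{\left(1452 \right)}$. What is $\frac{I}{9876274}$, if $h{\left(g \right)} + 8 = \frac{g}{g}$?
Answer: $- \frac{535196}{4938137} \approx -0.10838$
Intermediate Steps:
$h{\left(g \right)} = -7$ ($h{\left(g \right)} = -8 + \frac{g}{g} = -8 + 1 = -7$)
$I = -1070392$ ($I = 2 - \left(\left(1643345 - 572944\right) - 7\right) = 2 - \left(1070401 - 7\right) = 2 - 1070394 = -1070392$)
$\frac{I}{9876274} = - \frac{1070392}{9876274} = \left(-1070392\right) \frac{1}{9876274} = - \frac{535196}{4938137}$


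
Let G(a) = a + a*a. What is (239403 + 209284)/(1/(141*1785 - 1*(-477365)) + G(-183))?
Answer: 327115257350/24281739301 ≈ 13.472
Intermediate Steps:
G(a) = a + a**2
(239403 + 209284)/(1/(141*1785 - 1*(-477365)) + G(-183)) = (239403 + 209284)/(1/(141*1785 - 1*(-477365)) - 183*(1 - 183)) = 448687/(1/(251685 + 477365) - 183*(-182)) = 448687/(1/729050 + 33306) = 448687/(24281739301/729050) = 448687*(729050/24281739301) = 327115257350/24281739301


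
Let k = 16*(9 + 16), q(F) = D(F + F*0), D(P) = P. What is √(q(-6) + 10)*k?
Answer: 800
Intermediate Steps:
q(F) = F (q(F) = F + F*0 = F + 0 = F)
k = 400 (k = 16*25 = 400)
√(q(-6) + 10)*k = √(-6 + 10)*400 = √4*400 = 2*400 = 800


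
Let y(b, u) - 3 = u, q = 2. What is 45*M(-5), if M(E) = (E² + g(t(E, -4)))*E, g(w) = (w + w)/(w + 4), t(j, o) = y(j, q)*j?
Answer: -43125/7 ≈ -6160.7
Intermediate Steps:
y(b, u) = 3 + u
t(j, o) = 5*j (t(j, o) = (3 + 2)*j = 5*j)
g(w) = 2*w/(4 + w) (g(w) = (2*w)/(4 + w) = 2*w/(4 + w))
M(E) = E*(E² + 10*E/(4 + 5*E)) (M(E) = (E² + 2*(5*E)/(4 + 5*E))*E = (E² + 10*E/(4 + 5*E))*E = E*(E² + 10*E/(4 + 5*E)))
45*M(-5) = 45*((-5)²*(10 - 5*(4 + 5*(-5)))/(4 + 5*(-5))) = 45*(25*(10 - 5*(4 - 25))/(4 - 25)) = 45*(25*(10 - 5*(-21))/(-21)) = 45*(25*(-1/21)*(10 + 105)) = 45*(25*(-1/21)*115) = 45*(-2875/21) = -43125/7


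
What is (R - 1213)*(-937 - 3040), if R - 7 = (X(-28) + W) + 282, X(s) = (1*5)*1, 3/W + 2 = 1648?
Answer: 6015892567/1646 ≈ 3.6549e+6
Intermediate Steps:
W = 3/1646 (W = 3/(-2 + 1648) = 3/1646 ≈ 0.0018226)
X(s) = 5 (X(s) = 5*1 = 5)
R = 483927/1646 (R = 7 + ((5 + 3/1646) + 282) = 7 + (8233/1646 + 282) = 7 + 472405/1646 = 483927/1646 ≈ 294.00)
(R - 1213)*(-937 - 3040) = (483927/1646 - 1213)*(-937 - 3040) = -1512671/1646*(-3977) = 6015892567/1646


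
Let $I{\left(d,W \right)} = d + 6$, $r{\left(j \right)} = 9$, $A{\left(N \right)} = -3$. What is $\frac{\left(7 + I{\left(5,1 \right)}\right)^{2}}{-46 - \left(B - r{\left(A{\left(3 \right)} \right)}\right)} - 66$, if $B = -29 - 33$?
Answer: $- \frac{1326}{25} \approx -53.04$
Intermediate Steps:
$I{\left(d,W \right)} = 6 + d$
$B = -62$
$\frac{\left(7 + I{\left(5,1 \right)}\right)^{2}}{-46 - \left(B - r{\left(A{\left(3 \right)} \right)}\right)} - 66 = \frac{\left(7 + \left(6 + 5\right)\right)^{2}}{-46 + \left(9 - -62\right)} - 66 = \frac{\left(7 + 11\right)^{2}}{-46 + \left(9 + 62\right)} - 66 = \frac{18^{2}}{-46 + 71} - 66 = \frac{324}{25} - 66 = - \frac{1326}{25}$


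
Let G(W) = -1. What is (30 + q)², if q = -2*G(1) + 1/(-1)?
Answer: 961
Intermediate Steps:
q = 1 (q = -2*(-1) + 1/(-1) = 2 - 1 = 1)
(30 + q)² = (30 + 1)² = 31² = 961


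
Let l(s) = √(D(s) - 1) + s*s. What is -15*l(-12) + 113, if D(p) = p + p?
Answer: -2047 - 75*I ≈ -2047.0 - 75.0*I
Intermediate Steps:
D(p) = 2*p
l(s) = s² + √(-1 + 2*s) (l(s) = √(2*s - 1) + s*s = √(-1 + 2*s) + s² = s² + √(-1 + 2*s))
-15*l(-12) + 113 = -15*((-12)² + √(-1 + 2*(-12))) + 113 = -15*(144 + √(-1 - 24)) + 113 = -15*(144 + √(-25)) + 113 = -15*(144 + 5*I) + 113 = (-2160 - 75*I) + 113 = -2047 - 75*I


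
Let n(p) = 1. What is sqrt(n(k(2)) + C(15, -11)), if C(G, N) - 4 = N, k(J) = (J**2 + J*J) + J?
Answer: I*sqrt(6) ≈ 2.4495*I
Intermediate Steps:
k(J) = J + 2*J**2 (k(J) = (J**2 + J**2) + J = 2*J**2 + J = J + 2*J**2)
C(G, N) = 4 + N
sqrt(n(k(2)) + C(15, -11)) = sqrt(1 + (4 - 11)) = sqrt(1 - 7) = sqrt(-6) = I*sqrt(6)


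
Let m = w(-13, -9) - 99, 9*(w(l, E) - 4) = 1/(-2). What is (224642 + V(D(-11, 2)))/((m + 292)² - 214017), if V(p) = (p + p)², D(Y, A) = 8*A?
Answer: -73115784/56774483 ≈ -1.2878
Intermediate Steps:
V(p) = 4*p² (V(p) = (2*p)² = 4*p²)
w(l, E) = 71/18 (w(l, E) = 4 + (⅑)/(-2) = 4 + (⅑)*(-½) = 4 - 1/18 = 71/18)
m = -1711/18 (m = 71/18 - 99 = -1711/18 ≈ -95.056)
(224642 + V(D(-11, 2)))/((m + 292)² - 214017) = (224642 + 4*(8*2)²)/((-1711/18 + 292)² - 214017) = (224642 + 4*16²)/((3545/18)² - 214017) = (224642 + 4*256)/(12567025/324 - 214017) = (224642 + 1024)/(-56774483/324) = 225666*(-324/56774483) = -73115784/56774483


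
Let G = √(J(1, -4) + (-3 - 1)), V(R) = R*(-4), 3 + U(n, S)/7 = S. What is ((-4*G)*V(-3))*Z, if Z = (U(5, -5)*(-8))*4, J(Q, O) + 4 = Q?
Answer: -86016*I*√7 ≈ -2.2758e+5*I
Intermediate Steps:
U(n, S) = -21 + 7*S
J(Q, O) = -4 + Q
Z = 1792 (Z = ((-21 + 7*(-5))*(-8))*4 = ((-21 - 35)*(-8))*4 = -56*(-8)*4 = 448*4 = 1792)
V(R) = -4*R
G = I*√7 (G = √((-4 + 1) + (-3 - 1)) = √(-3 - 4) = √(-7) = I*√7 ≈ 2.6458*I)
((-4*G)*V(-3))*Z = ((-4*I*√7)*(-4*(-3)))*1792 = (-4*I*√7*12)*1792 = -48*I*√7*1792 = -86016*I*√7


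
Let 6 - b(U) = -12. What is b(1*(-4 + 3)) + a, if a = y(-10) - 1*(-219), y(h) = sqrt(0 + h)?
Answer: 237 + I*sqrt(10) ≈ 237.0 + 3.1623*I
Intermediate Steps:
b(U) = 18 (b(U) = 6 - 1*(-12) = 6 + 12 = 18)
y(h) = sqrt(h)
a = 219 + I*sqrt(10) (a = sqrt(-10) - 1*(-219) = I*sqrt(10) + 219 = 219 + I*sqrt(10) ≈ 219.0 + 3.1623*I)
b(1*(-4 + 3)) + a = 18 + (219 + I*sqrt(10)) = 237 + I*sqrt(10)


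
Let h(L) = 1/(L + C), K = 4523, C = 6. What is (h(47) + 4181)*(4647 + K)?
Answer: 2032016980/53 ≈ 3.8340e+7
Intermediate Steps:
h(L) = 1/(6 + L) (h(L) = 1/(L + 6) = 1/(6 + L))
(h(47) + 4181)*(4647 + K) = (1/(6 + 47) + 4181)*(4647 + 4523) = (1/53 + 4181)*9170 = (221594/53)*9170 = 2032016980/53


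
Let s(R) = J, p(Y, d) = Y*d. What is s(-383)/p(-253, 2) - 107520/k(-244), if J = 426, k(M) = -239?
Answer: 27151653/60467 ≈ 449.03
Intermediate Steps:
s(R) = 426
s(-383)/p(-253, 2) - 107520/k(-244) = 426/((-253*2)) - 107520/(-239) = 426/(-506) - 107520*(-1/239) = 426*(-1/506) + 107520/239 = -213/253 + 107520/239 = 27151653/60467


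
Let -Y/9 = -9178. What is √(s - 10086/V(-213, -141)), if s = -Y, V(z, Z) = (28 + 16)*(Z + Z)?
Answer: I*√88313554835/1034 ≈ 287.4*I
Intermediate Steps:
Y = 82602 (Y = -9*(-9178) = 82602)
V(z, Z) = 88*Z (V(z, Z) = 44*(2*Z) = 88*Z)
s = -82602 (s = -1*82602 = -82602)
√(s - 10086/V(-213, -141)) = √(-82602 - 10086/(88*(-141))) = √(-82602 - 10086/(-12408)) = √(-82602 - 10086*(-1/12408)) = √(-82602 + 1681/2068) = √(-170819255/2068) = I*√88313554835/1034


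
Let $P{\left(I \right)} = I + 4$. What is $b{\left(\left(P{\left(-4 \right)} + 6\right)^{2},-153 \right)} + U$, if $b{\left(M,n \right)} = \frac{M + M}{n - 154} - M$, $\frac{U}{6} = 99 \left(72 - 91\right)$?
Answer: $- \frac{3475926}{307} \approx -11322.0$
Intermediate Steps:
$P{\left(I \right)} = 4 + I$
$U = -11286$ ($U = 6 \cdot 99 \left(72 - 91\right) = 6 \cdot 99 \left(-19\right) = 6 \left(-1881\right) = -11286$)
$b{\left(M,n \right)} = - M + \frac{2 M}{-154 + n}$ ($b{\left(M,n \right)} = \frac{2 M}{-154 + n} - M = - M + \frac{2 M}{-154 + n}$)
$b{\left(\left(P{\left(-4 \right)} + 6\right)^{2},-153 \right)} + U = \frac{\left(\left(4 - 4\right) + 6\right)^{2} \left(156 - -153\right)}{-154 - 153} - 11286 = \frac{\left(0 + 6\right)^{2} \left(156 + 153\right)}{-307} - 11286 = 6^{2} \left(- \frac{1}{307}\right) 309 - 11286 = 36 \left(- \frac{1}{307}\right) 309 - 11286 = - \frac{11124}{307} - 11286 = - \frac{3475926}{307}$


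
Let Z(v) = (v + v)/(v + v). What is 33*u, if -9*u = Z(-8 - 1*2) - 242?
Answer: 2651/3 ≈ 883.67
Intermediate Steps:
Z(v) = 1 (Z(v) = (2*v)/((2*v)) = (2*v)*(1/(2*v)) = 1)
u = 241/9 (u = -(1 - 242)/9 = -⅑*(-241) = 241/9 ≈ 26.778)
33*u = 33*(241/9) = 2651/3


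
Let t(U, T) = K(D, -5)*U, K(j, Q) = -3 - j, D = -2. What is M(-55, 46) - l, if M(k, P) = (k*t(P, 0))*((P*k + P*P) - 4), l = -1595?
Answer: -1055945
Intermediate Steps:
t(U, T) = -U (t(U, T) = (-3 - 1*(-2))*U = (-3 + 2)*U = -U)
M(k, P) = -P*k*(-4 + P**2 + P*k) (M(k, P) = (k*(-P))*((P*k + P*P) - 4) = (-P*k)*((P*k + P**2) - 4) = (-P*k)*((P**2 + P*k) - 4) = (-P*k)*(-4 + P**2 + P*k) = -P*k*(-4 + P**2 + P*k))
M(-55, 46) - l = 46*(-55)*(4 - 1*46**2 - 1*46*(-55)) - 1*(-1595) = 46*(-55)*(4 - 1*2116 + 2530) + 1595 = 46*(-55)*(4 - 2116 + 2530) + 1595 = 46*(-55)*418 + 1595 = -1057540 + 1595 = -1055945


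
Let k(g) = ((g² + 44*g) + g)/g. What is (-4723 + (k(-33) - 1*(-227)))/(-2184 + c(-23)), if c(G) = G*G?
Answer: 4484/1655 ≈ 2.7094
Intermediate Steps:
c(G) = G²
k(g) = (g² + 45*g)/g
(-4723 + (k(-33) - 1*(-227)))/(-2184 + c(-23)) = (-4723 + ((45 - 33) - 1*(-227)))/(-2184 + (-23)²) = (-4723 + (12 + 227))/(-2184 + 529) = (-4723 + 239)/(-1655) = -4484*(-1/1655) = 4484/1655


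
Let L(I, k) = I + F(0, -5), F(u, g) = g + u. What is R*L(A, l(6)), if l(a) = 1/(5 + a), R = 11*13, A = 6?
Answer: 143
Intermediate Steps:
R = 143
L(I, k) = -5 + I (L(I, k) = I + (-5 + 0) = I - 5 = -5 + I)
R*L(A, l(6)) = 143*(-5 + 6) = 143*1 = 143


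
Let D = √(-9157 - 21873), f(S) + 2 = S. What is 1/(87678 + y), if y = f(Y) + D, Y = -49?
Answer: 87627/7678522159 - I*√31030/7678522159 ≈ 1.1412e-5 - 2.2941e-8*I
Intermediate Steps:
f(S) = -2 + S
D = I*√31030 (D = √(-31030) = I*√31030 ≈ 176.15*I)
y = -51 + I*√31030 (y = (-2 - 49) + I*√31030 = -51 + I*√31030 ≈ -51.0 + 176.15*I)
1/(87678 + y) = 1/(87678 + (-51 + I*√31030)) = 1/(87627 + I*√31030)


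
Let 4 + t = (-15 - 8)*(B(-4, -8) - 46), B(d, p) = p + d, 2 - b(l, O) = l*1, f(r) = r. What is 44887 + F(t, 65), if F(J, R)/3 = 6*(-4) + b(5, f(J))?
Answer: 44806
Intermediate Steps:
b(l, O) = 2 - l
B(d, p) = d + p
t = 1330 (t = -4 + (-15 - 8)*((-4 - 8) - 46) = -4 - 23*(-12 - 46) = -4 - 23*(-58) = -4 + 1334 = 1330)
F(J, R) = -81 (F(J, R) = 3*(6*(-4) + (2 - 1*5)) = 3*(-24 + (2 - 5)) = 3*(-24 - 3) = 3*(-27) = -81)
44887 + F(t, 65) = 44887 - 81 = 44806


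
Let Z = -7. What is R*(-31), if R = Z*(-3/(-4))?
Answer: 651/4 ≈ 162.75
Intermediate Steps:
R = -21/4 (R = -(-21)/(-4) = -(-21)*(-1)/4 = -7*3/4 = -21/4 ≈ -5.2500)
R*(-31) = -21/4*(-31) = 651/4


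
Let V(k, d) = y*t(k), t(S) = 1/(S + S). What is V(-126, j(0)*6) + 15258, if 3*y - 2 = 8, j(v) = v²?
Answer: 5767519/378 ≈ 15258.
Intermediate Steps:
t(S) = 1/(2*S)
y = 10/3 (y = ⅔ + (⅓)*8 = ⅔ + 8/3 = 10/3 ≈ 3.3333)
V(k, d) = 5/(3*k) (V(k, d) = 10*(1/(2*k))/3 = 5/(3*k))
V(-126, j(0)*6) + 15258 = (5/3)/(-126) + 15258 = (5/3)*(-1/126) + 15258 = -5/378 + 15258 = 5767519/378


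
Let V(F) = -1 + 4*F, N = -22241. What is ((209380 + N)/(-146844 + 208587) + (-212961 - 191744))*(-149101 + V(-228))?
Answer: 3748476876591464/61743 ≈ 6.0711e+10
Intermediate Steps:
((209380 + N)/(-146844 + 208587) + (-212961 - 191744))*(-149101 + V(-228)) = ((209380 - 22241)/(-146844 + 208587) + (-212961 - 191744))*(-149101 + (-1 + 4*(-228))) = (187139/61743 - 404705)*(-149101 + (-1 - 912)) = (187139*(1/61743) - 404705)*(-149101 - 913) = (187139/61743 - 404705)*(-150014) = -24987513676/61743*(-150014) = 3748476876591464/61743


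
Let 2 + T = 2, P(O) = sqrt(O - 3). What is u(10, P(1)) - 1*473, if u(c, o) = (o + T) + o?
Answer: -473 + 2*I*sqrt(2) ≈ -473.0 + 2.8284*I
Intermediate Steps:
P(O) = sqrt(-3 + O)
T = 0 (T = -2 + 2 = 0)
u(c, o) = 2*o (u(c, o) = (o + 0) + o = o + o = 2*o)
u(10, P(1)) - 1*473 = 2*sqrt(-3 + 1) - 1*473 = 2*sqrt(-2) - 473 = 2*(I*sqrt(2)) - 473 = 2*I*sqrt(2) - 473 = -473 + 2*I*sqrt(2)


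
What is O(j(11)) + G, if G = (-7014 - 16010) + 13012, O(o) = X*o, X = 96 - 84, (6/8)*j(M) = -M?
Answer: -10188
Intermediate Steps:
j(M) = -4*M/3 (j(M) = 4*(-M)/3 = -4*M/3)
X = 12
O(o) = 12*o
G = -10012 (G = -23024 + 13012 = -10012)
O(j(11)) + G = 12*(-4/3*11) - 10012 = 12*(-44/3) - 10012 = -176 - 10012 = -10188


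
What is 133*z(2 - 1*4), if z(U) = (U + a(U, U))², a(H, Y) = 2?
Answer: 0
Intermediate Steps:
z(U) = (2 + U)² (z(U) = (U + 2)² = (2 + U)²)
133*z(2 - 1*4) = 133*(2 + (2 - 1*4))² = 133*(2 + (2 - 4))² = 133*(2 - 2)² = 133*0² = 133*0 = 0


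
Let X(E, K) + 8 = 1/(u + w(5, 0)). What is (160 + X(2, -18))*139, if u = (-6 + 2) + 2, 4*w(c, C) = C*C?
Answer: 42117/2 ≈ 21059.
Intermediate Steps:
w(c, C) = C**2/4 (w(c, C) = (C*C)/4 = C**2/4)
u = -2 (u = -4 + 2 = -2)
X(E, K) = -17/2 (X(E, K) = -8 + 1/(-2 + (1/4)*0**2) = -8 + 1/(-2 + (1/4)*0) = -8 + 1/(-2 + 0) = -8 + 1/(-2) = -8 - 1/2 = -17/2)
(160 + X(2, -18))*139 = (160 - 17/2)*139 = (303/2)*139 = 42117/2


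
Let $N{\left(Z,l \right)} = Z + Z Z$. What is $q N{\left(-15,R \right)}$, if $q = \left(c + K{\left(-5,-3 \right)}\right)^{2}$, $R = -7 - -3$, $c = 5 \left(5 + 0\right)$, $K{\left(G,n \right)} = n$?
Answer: $101640$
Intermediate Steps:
$c = 25$ ($c = 5 \cdot 5 = 25$)
$R = -4$ ($R = -7 + 3 = -4$)
$N{\left(Z,l \right)} = Z + Z^{2}$
$q = 484$ ($q = \left(25 - 3\right)^{2} = 22^{2} = 484$)
$q N{\left(-15,R \right)} = 484 \left(- 15 \left(1 - 15\right)\right) = 484 \left(\left(-15\right) \left(-14\right)\right) = 484 \cdot 210 = 101640$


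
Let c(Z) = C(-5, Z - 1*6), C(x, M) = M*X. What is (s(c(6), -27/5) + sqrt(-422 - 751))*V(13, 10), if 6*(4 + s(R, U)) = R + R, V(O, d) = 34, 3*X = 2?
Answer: -136 + 34*I*sqrt(1173) ≈ -136.0 + 1164.5*I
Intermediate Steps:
X = 2/3 (X = (1/3)*2 = 2/3 ≈ 0.66667)
C(x, M) = 2*M/3 (C(x, M) = M*(2/3) = 2*M/3)
c(Z) = -4 + 2*Z/3 (c(Z) = 2*(Z - 1*6)/3 = 2*(Z - 6)/3 = 2*(-6 + Z)/3 = -4 + 2*Z/3)
s(R, U) = -4 + R/3 (s(R, U) = -4 + (R + R)/6 = -4 + (2*R)/6 = -4 + R/3)
(s(c(6), -27/5) + sqrt(-422 - 751))*V(13, 10) = ((-4 + (-4 + (2/3)*6)/3) + sqrt(-422 - 751))*34 = ((-4 + (-4 + 4)/3) + sqrt(-1173))*34 = ((-4 + (1/3)*0) + I*sqrt(1173))*34 = ((-4 + 0) + I*sqrt(1173))*34 = (-4 + I*sqrt(1173))*34 = -136 + 34*I*sqrt(1173)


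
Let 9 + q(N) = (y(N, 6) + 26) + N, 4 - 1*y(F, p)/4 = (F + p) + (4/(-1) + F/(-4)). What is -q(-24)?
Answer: -73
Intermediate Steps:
y(F, p) = 32 - 4*p - 3*F (y(F, p) = 16 - 4*((F + p) + (4/(-1) + F/(-4))) = 16 - 4*((F + p) + (4*(-1) + F*(-1/4))) = 16 - 4*((F + p) + (-4 - F/4)) = 16 - 4*(-4 + p + 3*F/4) = 16 + (16 - 4*p - 3*F) = 32 - 4*p - 3*F)
q(N) = 25 - 2*N (q(N) = -9 + (((32 - 4*6 - 3*N) + 26) + N) = -9 + (((32 - 24 - 3*N) + 26) + N) = -9 + (((8 - 3*N) + 26) + N) = -9 + ((34 - 3*N) + N) = -9 + (34 - 2*N) = 25 - 2*N)
-q(-24) = -(25 - 2*(-24)) = -(25 + 48) = -1*73 = -73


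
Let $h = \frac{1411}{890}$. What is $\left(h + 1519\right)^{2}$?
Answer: $\frac{1831477729041}{792100} \approx 2.3122 \cdot 10^{6}$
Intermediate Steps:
$h = \frac{1411}{890}$ ($h = 1411 \cdot \frac{1}{890} = \frac{1411}{890} \approx 1.5854$)
$\left(h + 1519\right)^{2} = \left(\frac{1411}{890} + 1519\right)^{2} = \left(\frac{1353321}{890}\right)^{2} = \frac{1831477729041}{792100}$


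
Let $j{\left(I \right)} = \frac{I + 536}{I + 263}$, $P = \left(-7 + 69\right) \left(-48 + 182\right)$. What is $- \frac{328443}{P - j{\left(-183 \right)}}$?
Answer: $- \frac{8758480}{221429} \approx -39.554$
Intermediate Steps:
$P = 8308$ ($P = 62 \cdot 134 = 8308$)
$j{\left(I \right)} = \frac{536 + I}{263 + I}$
$- \frac{328443}{P - j{\left(-183 \right)}} = - \frac{328443}{8308 - \frac{536 - 183}{263 - 183}} = - \frac{328443}{8308 - \frac{1}{80} \cdot 353} = - \frac{328443}{8308 - \frac{353}{80}} = - \frac{328443}{\frac{664287}{80}} = \left(-328443\right) \frac{80}{664287} = - \frac{8758480}{221429}$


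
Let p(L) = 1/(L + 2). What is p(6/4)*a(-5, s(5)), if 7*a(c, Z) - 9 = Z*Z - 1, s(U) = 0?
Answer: 16/49 ≈ 0.32653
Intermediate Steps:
p(L) = 1/(2 + L)
a(c, Z) = 8/7 + Z²/7 (a(c, Z) = 9/7 + (Z*Z - 1)/7 = 9/7 + (Z² - 1)/7 = 9/7 + (-1 + Z²)/7 = 9/7 + (-⅐ + Z²/7) = 8/7 + Z²/7)
p(6/4)*a(-5, s(5)) = (8/7 + (⅐)*0²)/(2 + 6/4) = (8/7 + (⅐)*0)/(2 + 6*(¼)) = (8/7 + 0)/(2 + 3/2) = (8/7)/(7/2) = (2/7)*(8/7) = 16/49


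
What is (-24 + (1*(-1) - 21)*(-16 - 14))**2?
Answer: 404496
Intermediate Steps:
(-24 + (1*(-1) - 21)*(-16 - 14))**2 = (-24 + (-1 - 21)*(-30))**2 = (-24 - 22*(-30))**2 = (-24 + 660)**2 = 636**2 = 404496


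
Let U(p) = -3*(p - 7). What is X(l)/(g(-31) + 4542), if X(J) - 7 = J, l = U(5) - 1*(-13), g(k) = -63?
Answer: 26/4479 ≈ 0.0058049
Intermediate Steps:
U(p) = 21 - 3*p (U(p) = -3*(-7 + p) = 21 - 3*p)
l = 19 (l = (21 - 3*5) - 1*(-13) = (21 - 15) + 13 = 6 + 13 = 19)
X(J) = 7 + J
X(l)/(g(-31) + 4542) = (7 + 19)/(-63 + 4542) = 26/4479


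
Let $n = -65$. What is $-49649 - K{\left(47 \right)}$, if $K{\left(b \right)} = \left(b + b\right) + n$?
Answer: $-49678$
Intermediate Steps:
$K{\left(b \right)} = -65 + 2 b$ ($K{\left(b \right)} = \left(b + b\right) - 65 = 2 b - 65 = -65 + 2 b$)
$-49649 - K{\left(47 \right)} = -49649 - \left(-65 + 2 \cdot 47\right) = -49649 - \left(-65 + 94\right) = -49649 - 29 = -49678$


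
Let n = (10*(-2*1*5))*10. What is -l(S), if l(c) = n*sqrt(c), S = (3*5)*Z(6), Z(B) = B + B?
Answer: 6000*sqrt(5) ≈ 13416.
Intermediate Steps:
Z(B) = 2*B
n = -1000 (n = (10*(-2*5))*10 = (10*(-10))*10 = -100*10 = -1000)
S = 180 (S = (3*5)*(2*6) = 15*12 = 180)
l(c) = -1000*sqrt(c)
-l(S) = -(-1000)*sqrt(180) = -(-1000)*6*sqrt(5) = -(-6000)*sqrt(5) = 6000*sqrt(5)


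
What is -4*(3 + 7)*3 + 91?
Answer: -29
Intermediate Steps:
-4*(3 + 7)*3 + 91 = -4*10*3 + 91 = -40*3 + 91 = -120 + 91 = -29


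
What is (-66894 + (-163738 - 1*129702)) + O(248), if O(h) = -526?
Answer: -360860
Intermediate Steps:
(-66894 + (-163738 - 1*129702)) + O(248) = (-66894 + (-163738 - 1*129702)) - 526 = (-66894 + (-163738 - 129702)) - 526 = (-66894 - 293440) - 526 = -360334 - 526 = -360860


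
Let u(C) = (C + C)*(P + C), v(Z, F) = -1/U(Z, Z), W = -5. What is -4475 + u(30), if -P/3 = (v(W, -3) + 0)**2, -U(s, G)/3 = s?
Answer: -13379/5 ≈ -2675.8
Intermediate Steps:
U(s, G) = -3*s
v(Z, F) = 1/(3*Z) (v(Z, F) = -1/((-3*Z)) = -(-1)/(3*Z) = 1/(3*Z))
P = -1/75 (P = -3*((1/3)/(-5) + 0)**2 = -3*((1/3)*(-1/5) + 0)**2 = -3*(-1/15 + 0)**2 = -3*(-1/15)**2 = -3*1/225 = -1/75 ≈ -0.013333)
u(C) = 2*C*(-1/75 + C) (u(C) = (C + C)*(-1/75 + C) = (2*C)*(-1/75 + C) = 2*C*(-1/75 + C))
-4475 + u(30) = -4475 + (2/75)*30*(-1 + 75*30) = -4475 + (2/75)*30*(-1 + 2250) = -4475 + (2/75)*30*2249 = -4475 + 8996/5 = -13379/5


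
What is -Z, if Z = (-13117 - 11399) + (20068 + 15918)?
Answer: -11470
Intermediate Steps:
Z = 11470 (Z = -24516 + 35986 = 11470)
-Z = -1*11470 = -11470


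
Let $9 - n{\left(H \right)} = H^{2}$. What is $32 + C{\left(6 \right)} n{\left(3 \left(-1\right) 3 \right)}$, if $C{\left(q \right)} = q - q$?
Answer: $32$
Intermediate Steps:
$C{\left(q \right)} = 0$
$n{\left(H \right)} = 9 - H^{2}$
$32 + C{\left(6 \right)} n{\left(3 \left(-1\right) 3 \right)} = 32 + 0 \left(9 - \left(3 \left(-1\right) 3\right)^{2}\right) = 32 + 0 \left(9 - \left(\left(-3\right) 3\right)^{2}\right) = 32 + 0 \left(9 - \left(-9\right)^{2}\right) = 32 + 0 \left(9 - 81\right) = 32 + 0 \left(-72\right) = 32 + 0 = 32$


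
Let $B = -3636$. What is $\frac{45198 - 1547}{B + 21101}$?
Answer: $\frac{43651}{17465} \approx 2.4993$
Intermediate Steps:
$\frac{45198 - 1547}{B + 21101} = \frac{45198 - 1547}{-3636 + 21101} = \frac{43651}{17465}$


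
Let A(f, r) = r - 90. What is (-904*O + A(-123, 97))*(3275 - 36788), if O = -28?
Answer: -848515647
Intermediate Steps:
A(f, r) = -90 + r
(-904*O + A(-123, 97))*(3275 - 36788) = (-904*(-28) + (-90 + 97))*(3275 - 36788) = (25312 + 7)*(-33513) = 25319*(-33513) = -848515647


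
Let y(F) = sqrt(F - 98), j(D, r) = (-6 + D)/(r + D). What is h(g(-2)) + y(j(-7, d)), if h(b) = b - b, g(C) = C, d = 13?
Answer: I*sqrt(3606)/6 ≈ 10.008*I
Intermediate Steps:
j(D, r) = (-6 + D)/(D + r)
y(F) = sqrt(-98 + F)
h(b) = 0
h(g(-2)) + y(j(-7, d)) = 0 + sqrt(-98 + (-6 - 7)/(-7 + 13)) = 0 + sqrt(-98 - 13/6) = 0 + sqrt(-601/6) = 0 + I*sqrt(3606)/6 = I*sqrt(3606)/6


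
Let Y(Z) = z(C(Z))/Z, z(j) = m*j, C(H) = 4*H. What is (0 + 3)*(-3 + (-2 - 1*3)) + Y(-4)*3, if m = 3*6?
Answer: 192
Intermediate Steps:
m = 18
z(j) = 18*j
Y(Z) = 72 (Y(Z) = (18*(4*Z))/Z = (72*Z)/Z = 72)
(0 + 3)*(-3 + (-2 - 1*3)) + Y(-4)*3 = (0 + 3)*(-3 + (-2 - 1*3)) + 72*3 = 3*(-3 + (-2 - 3)) + 216 = 3*(-3 - 5) + 216 = 3*(-8) + 216 = -24 + 216 = 192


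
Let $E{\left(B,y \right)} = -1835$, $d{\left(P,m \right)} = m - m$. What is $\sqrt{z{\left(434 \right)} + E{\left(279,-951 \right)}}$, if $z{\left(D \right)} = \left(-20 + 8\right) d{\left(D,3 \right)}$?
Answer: $i \sqrt{1835} \approx 42.837 i$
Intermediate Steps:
$d{\left(P,m \right)} = 0$
$z{\left(D \right)} = 0$ ($z{\left(D \right)} = \left(-20 + 8\right) 0 = \left(-12\right) 0 = 0$)
$\sqrt{z{\left(434 \right)} + E{\left(279,-951 \right)}} = \sqrt{0 - 1835} = \sqrt{-1835} = i \sqrt{1835}$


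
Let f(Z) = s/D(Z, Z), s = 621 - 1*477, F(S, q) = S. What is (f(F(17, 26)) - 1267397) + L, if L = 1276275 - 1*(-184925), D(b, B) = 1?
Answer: 193947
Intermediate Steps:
s = 144 (s = 621 - 477 = 144)
f(Z) = 144 (f(Z) = 144/1 = 144*1 = 144)
L = 1461200 (L = 1276275 + 184925 = 1461200)
(f(F(17, 26)) - 1267397) + L = (144 - 1267397) + 1461200 = -1267253 + 1461200 = 193947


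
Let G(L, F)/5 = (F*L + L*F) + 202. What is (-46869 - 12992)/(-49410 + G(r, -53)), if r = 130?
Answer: 59861/117300 ≈ 0.51032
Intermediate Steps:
G(L, F) = 1010 + 10*F*L (G(L, F) = 5*((F*L + L*F) + 202) = 5*((F*L + F*L) + 202) = 5*(2*F*L + 202) = 5*(202 + 2*F*L) = 1010 + 10*F*L)
(-46869 - 12992)/(-49410 + G(r, -53)) = (-46869 - 12992)/(-49410 + (1010 + 10*(-53)*130)) = -59861/(-49410 + (1010 - 68900)) = -59861/(-49410 - 67890) = -59861/(-117300) = -59861*(-1/117300) = 59861/117300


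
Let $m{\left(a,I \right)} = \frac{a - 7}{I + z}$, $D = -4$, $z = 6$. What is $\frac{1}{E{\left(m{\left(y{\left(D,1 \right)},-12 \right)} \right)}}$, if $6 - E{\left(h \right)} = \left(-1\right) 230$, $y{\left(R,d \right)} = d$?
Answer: $\frac{1}{236} \approx 0.0042373$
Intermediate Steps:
$m{\left(a,I \right)} = \frac{-7 + a}{6 + I}$ ($m{\left(a,I \right)} = \frac{a - 7}{I + 6} = \frac{-7 + a}{6 + I}$)
$E{\left(h \right)} = 236$ ($E{\left(h \right)} = 6 - \left(-1\right) 230 = 6 - -230 = 6 + 230 = 236$)
$\frac{1}{E{\left(m{\left(y{\left(D,1 \right)},-12 \right)} \right)}} = \frac{1}{236}$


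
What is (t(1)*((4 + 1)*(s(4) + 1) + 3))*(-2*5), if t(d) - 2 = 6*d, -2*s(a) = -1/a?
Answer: -690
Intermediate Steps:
s(a) = 1/(2*a) (s(a) = -(-1)/(2*a) = 1/(2*a))
t(d) = 2 + 6*d
(t(1)*((4 + 1)*(s(4) + 1) + 3))*(-2*5) = ((2 + 6*1)*((4 + 1)*((½)/4 + 1) + 3))*(-2*5) = ((2 + 6)*(5*((½)*(¼) + 1) + 3))*(-10) = (8*(5*(⅛ + 1) + 3))*(-10) = (8*(5*(9/8) + 3))*(-10) = (8*(45/8 + 3))*(-10) = (8*(69/8))*(-10) = 69*(-10) = -690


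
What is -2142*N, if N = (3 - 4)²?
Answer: -2142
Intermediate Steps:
N = 1 (N = (-1)² = 1)
-2142*N = -2142*1 = -2142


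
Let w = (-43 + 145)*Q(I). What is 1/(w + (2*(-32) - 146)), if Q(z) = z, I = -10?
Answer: -1/1230 ≈ -0.00081301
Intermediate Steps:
w = -1020 (w = (-43 + 145)*(-10) = 102*(-10) = -1020)
1/(w + (2*(-32) - 146)) = 1/(-1020 + (2*(-32) - 146)) = 1/(-1020 + (-64 - 146)) = 1/(-1020 - 210) = 1/(-1230) = -1/1230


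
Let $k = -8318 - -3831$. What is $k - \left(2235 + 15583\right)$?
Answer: $-22305$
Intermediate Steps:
$k = -4487$ ($k = -8318 + 3831 = -4487$)
$k - \left(2235 + 15583\right) = -4487 - \left(2235 + 15583\right) = -4487 - 17818 = -22305$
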